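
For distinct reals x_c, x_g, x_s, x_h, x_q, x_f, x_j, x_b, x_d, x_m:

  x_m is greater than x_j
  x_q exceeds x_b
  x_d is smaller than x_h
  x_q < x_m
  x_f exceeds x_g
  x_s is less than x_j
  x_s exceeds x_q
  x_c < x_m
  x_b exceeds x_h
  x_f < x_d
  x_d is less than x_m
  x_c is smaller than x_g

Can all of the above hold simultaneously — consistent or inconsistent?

consistent

The single ordering x_c < x_g < x_f < x_d < x_h < x_b < x_q < x_s < x_j < x_m satisfies every listed relation, so no contradiction arises.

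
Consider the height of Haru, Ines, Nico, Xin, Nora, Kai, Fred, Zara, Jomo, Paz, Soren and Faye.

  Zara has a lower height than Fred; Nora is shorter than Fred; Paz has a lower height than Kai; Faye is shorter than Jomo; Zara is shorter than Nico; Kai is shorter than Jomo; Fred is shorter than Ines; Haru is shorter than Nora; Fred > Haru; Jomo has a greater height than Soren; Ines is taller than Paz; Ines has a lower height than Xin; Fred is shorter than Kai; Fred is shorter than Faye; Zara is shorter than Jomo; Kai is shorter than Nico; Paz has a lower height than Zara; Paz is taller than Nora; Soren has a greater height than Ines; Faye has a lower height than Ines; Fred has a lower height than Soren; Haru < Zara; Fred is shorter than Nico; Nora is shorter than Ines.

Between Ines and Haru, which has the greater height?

Link the given pairs in sequence: Haru < Nora; Nora < Paz; Paz < Zara; Zara < Fred; Fred < Faye; Faye < Ines.
Together: Haru < Nora < Paz < Zara < Fred < Faye < Ines.
So Haru < Ines; Ines is the taller of the two.

Ines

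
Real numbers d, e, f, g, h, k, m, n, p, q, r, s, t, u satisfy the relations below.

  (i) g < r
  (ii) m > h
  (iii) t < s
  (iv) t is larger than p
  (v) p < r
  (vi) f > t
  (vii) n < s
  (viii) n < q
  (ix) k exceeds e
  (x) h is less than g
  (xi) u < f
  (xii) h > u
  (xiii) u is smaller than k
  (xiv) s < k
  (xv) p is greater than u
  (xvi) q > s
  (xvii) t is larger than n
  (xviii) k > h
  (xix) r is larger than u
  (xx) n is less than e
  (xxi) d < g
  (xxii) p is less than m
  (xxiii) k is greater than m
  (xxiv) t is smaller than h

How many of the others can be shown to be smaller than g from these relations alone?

6

The elements the relations force below g are u, p, n, d, t, h — no chain reaches any other.
That is 6.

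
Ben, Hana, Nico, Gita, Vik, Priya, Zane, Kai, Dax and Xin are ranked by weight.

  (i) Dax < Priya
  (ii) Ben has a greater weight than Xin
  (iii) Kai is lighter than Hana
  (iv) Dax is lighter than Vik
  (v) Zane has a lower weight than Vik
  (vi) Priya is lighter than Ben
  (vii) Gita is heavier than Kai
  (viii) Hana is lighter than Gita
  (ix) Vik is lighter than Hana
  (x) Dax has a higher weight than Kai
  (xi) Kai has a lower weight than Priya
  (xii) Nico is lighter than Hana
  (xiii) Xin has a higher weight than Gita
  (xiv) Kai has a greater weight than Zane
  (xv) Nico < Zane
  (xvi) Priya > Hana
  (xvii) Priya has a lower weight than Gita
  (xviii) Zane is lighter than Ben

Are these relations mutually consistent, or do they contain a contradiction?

consistent

The single ordering Nico < Zane < Kai < Dax < Vik < Hana < Priya < Gita < Xin < Ben satisfies every listed relation, so no contradiction arises.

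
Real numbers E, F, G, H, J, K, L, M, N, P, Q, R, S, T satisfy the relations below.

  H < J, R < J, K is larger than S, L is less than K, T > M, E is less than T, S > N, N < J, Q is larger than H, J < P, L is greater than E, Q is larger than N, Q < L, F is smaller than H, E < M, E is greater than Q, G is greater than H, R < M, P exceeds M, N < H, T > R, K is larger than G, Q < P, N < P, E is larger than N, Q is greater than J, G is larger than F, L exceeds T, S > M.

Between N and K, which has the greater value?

Link the given pairs in sequence: N < H; H < J; J < Q; Q < E; E < M; M < T; T < L; L < K.
Chaining these gives N < H < J < Q < E < M < T < L < K.
So N < K; K is the larger of the two.

K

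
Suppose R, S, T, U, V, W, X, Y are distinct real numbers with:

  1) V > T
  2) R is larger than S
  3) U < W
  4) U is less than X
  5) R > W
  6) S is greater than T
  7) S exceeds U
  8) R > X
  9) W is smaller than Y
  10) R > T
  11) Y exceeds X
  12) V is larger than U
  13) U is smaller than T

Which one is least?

W is not least since U < W; X is not least since U < X; T is not least since U < T; Y is not least since X < Y; S is not least since U < S; V is not least since U < V; R is not least since X < R.
Only U has nothing below it, so U is the least.

U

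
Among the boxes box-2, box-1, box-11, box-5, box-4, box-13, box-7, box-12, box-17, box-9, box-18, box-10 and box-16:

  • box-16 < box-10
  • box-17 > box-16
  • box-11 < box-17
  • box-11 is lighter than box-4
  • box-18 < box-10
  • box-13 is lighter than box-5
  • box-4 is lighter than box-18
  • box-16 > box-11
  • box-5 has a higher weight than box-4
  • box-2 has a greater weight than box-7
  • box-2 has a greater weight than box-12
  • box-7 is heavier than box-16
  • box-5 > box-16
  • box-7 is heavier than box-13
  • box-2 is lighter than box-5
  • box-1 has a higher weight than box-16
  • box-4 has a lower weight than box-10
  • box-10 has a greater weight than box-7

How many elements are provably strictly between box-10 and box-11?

4

The relations place box-11 below box-10. An element lies strictly between them when it is forced above box-11 and also forced below box-10.
Above box-11: {box-16, box-1, box-4, box-7, box-18, box-17, box-2, box-5}. Below box-10: {box-13, box-16, box-4, box-7, box-18}.
Intersection: {box-16, box-4, box-7, box-18} — 4.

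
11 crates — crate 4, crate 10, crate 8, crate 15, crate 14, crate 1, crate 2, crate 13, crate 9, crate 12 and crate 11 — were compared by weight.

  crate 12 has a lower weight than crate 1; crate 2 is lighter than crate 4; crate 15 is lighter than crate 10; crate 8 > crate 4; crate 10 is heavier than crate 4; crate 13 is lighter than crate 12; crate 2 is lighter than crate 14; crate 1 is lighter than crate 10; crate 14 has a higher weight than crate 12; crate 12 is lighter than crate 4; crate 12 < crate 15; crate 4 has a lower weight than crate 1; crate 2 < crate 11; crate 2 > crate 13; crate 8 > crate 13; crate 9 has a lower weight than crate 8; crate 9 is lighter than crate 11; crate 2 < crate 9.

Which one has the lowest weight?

Chaining upward from crate 13: directly above it, crate 12, crate 2, crate 8; then crate 4, crate 9, crate 11, crate 15, crate 14, crate 1; then crate 10.
That covers every other element, and nothing is given below crate 13, so crate 13 is the lowest weight.

crate 13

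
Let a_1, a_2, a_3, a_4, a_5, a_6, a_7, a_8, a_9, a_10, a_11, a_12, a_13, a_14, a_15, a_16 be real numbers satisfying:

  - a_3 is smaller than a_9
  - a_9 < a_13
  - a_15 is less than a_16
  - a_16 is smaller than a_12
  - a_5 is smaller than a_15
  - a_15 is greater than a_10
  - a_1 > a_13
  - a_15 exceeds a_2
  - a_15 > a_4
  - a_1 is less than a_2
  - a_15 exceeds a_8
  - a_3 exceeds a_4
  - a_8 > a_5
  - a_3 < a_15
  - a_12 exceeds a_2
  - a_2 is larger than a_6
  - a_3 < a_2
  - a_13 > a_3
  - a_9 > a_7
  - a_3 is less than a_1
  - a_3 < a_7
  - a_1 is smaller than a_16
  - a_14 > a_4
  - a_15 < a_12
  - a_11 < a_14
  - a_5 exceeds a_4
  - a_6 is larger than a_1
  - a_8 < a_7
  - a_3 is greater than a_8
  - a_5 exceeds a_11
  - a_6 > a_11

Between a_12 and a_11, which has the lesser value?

The relevant relations are a_11 < a_5; a_5 < a_8; a_8 < a_3; a_3 < a_9; a_9 < a_13; a_13 < a_1; a_1 < a_6; a_6 < a_2; a_2 < a_15; a_15 < a_16; a_16 < a_12.
Chaining these gives a_11 < a_5 < a_8 < a_3 < a_9 < a_13 < a_1 < a_6 < a_2 < a_15 < a_16 < a_12.
So a_11 < a_12; a_11 is the smaller of the two.

a_11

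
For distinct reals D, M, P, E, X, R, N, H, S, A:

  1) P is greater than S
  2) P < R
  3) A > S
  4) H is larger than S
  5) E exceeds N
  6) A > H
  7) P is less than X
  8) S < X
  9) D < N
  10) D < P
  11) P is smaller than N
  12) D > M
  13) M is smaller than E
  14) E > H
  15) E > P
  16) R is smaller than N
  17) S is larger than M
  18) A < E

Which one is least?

S is not least since M < S; D is not least since M < D; H is not least since S < H; A is not least since H < A; P is not least since S < P; R is not least since P < R; N is not least since D < N; E is not least since H < E; X is not least since P < X.
Only M has nothing below it, so M is the least.

M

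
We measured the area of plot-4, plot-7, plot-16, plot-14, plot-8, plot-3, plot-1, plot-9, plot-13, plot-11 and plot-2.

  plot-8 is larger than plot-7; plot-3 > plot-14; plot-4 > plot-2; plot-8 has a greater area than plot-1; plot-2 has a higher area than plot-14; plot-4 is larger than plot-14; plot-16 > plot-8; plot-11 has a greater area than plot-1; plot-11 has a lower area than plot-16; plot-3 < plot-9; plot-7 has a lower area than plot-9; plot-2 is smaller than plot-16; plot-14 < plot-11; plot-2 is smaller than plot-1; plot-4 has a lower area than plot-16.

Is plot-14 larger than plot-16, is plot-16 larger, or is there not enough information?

plot-16

Chaining the given relations: plot-14 < plot-2 < plot-1 < plot-11 < plot-16.
So plot-16 is larger.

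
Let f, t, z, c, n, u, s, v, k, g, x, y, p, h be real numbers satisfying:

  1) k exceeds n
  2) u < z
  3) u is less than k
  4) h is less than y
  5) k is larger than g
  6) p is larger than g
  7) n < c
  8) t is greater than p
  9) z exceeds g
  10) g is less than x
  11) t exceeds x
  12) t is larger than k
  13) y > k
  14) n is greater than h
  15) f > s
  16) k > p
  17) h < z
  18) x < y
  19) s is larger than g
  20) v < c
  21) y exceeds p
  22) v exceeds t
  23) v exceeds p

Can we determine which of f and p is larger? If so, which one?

undetermined

Following every chain through p: above p we get k, y, t, v, c; below p we get g.
f is not reached, and no chain runs the other way from f to p.
So the given relations leave the order of p and f undetermined.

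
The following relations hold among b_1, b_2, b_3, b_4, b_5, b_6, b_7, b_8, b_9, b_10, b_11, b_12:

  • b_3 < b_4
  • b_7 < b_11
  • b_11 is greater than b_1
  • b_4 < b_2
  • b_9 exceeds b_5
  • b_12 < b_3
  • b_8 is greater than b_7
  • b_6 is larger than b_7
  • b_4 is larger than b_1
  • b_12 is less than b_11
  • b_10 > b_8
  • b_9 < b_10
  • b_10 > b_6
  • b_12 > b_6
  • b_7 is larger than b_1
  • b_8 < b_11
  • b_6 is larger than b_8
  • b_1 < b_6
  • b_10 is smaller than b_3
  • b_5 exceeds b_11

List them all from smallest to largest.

b_1 < b_7 < b_8 < b_6 < b_12 < b_11 < b_5 < b_9 < b_10 < b_3 < b_4 < b_2

Each adjacent pair is fixed by a given relation: b_1 < b_7; b_7 < b_8; b_8 < b_6; b_6 < b_12; b_12 < b_11; b_11 < b_5; b_5 < b_9; b_9 < b_10; b_10 < b_3; b_3 < b_4; b_4 < b_2. Chaining them end to end gives the full order.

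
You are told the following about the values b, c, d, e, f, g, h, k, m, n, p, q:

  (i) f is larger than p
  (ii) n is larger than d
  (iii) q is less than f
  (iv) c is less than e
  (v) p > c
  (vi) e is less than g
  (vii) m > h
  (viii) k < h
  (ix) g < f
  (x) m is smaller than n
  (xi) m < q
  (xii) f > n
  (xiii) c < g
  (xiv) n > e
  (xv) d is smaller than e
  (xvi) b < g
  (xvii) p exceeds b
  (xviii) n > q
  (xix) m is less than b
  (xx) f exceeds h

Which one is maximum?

c is not greatest since c < e; k is not greatest since k < h; h is not greatest since h < f; m is not greatest since m < n; d is not greatest since d < n; b is not greatest since b < g; p is not greatest since p < f; e is not greatest since e < g; q is not greatest since q < n; n is not greatest since n < f; g is not greatest since g < f.
Only f has nothing above it, so f is the maximum.

f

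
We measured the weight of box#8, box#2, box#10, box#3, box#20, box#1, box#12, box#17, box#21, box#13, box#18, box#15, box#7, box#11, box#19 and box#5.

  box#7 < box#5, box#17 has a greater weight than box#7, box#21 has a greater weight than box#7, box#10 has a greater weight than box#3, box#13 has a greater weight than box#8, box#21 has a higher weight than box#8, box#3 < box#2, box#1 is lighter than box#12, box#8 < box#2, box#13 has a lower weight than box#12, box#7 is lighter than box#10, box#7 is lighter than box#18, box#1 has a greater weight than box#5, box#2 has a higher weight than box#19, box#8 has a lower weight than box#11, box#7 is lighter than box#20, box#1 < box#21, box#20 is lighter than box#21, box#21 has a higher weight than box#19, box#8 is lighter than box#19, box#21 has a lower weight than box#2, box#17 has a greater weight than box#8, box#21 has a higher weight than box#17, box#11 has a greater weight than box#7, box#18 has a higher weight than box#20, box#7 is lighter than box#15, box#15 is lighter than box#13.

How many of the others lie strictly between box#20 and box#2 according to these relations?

The relations place box#20 below box#2. An element lies strictly between them when it is forced above box#20 and also forced below box#2.
Above box#20: {box#18, box#21}. Below box#2: {box#7, box#3, box#8, box#5, box#17, box#1, box#19, box#21}.
Intersection: {box#21} — 1.

1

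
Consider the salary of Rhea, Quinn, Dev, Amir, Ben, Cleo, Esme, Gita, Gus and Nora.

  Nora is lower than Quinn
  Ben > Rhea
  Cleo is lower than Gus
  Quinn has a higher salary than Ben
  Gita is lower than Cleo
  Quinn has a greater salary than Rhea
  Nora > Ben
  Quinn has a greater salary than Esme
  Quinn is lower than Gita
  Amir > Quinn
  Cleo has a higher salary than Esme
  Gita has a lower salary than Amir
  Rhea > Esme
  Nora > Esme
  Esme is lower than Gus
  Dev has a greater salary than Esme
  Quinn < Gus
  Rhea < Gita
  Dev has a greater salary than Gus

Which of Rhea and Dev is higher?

Dev

Following the relations from Rhea: Rhea < Ben < Nora < Quinn < Gita < Cleo < Gus < Dev.
So Rhea < Dev; Dev is the higher of the two.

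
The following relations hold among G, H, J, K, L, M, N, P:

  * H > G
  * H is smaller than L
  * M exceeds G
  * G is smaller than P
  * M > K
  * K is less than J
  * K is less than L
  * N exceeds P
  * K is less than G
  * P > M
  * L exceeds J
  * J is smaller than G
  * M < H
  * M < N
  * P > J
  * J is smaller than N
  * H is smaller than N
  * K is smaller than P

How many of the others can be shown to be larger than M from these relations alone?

4

From M the given relations immediately reach P, H, N.
From those, L — 4 in total.
Nothing else is reachable above M; 4 in all.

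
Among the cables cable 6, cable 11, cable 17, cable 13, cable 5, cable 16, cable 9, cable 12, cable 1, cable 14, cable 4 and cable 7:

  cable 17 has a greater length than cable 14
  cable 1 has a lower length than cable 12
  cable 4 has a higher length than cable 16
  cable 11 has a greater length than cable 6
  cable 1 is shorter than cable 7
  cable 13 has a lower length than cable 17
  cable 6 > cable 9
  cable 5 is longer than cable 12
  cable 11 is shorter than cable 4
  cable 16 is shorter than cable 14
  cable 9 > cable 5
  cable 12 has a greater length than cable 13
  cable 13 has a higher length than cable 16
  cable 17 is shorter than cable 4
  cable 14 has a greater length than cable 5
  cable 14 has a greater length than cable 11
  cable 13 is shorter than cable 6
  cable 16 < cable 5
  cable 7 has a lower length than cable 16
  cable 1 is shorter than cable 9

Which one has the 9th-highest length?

Piecing the relations together gives one ordering: cable 1 < cable 7 < cable 16 < cable 13 < cable 12 < cable 5 < cable 9 < cable 6 < cable 11 < cable 14 < cable 17 < cable 4.
The 9th largest is cable 13.

cable 13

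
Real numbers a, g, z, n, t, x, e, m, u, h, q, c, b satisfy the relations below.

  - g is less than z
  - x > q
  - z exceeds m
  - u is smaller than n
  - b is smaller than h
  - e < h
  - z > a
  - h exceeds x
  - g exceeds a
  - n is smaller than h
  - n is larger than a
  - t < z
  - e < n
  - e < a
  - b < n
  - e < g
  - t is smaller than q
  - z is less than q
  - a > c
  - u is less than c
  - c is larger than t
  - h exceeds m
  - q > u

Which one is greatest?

h

Chaining downward from h: directly below it, b, m, e, n, x; then u, a, q; then t, c, z; then g.
That covers every other element, and nothing is given above h, so h is the greatest.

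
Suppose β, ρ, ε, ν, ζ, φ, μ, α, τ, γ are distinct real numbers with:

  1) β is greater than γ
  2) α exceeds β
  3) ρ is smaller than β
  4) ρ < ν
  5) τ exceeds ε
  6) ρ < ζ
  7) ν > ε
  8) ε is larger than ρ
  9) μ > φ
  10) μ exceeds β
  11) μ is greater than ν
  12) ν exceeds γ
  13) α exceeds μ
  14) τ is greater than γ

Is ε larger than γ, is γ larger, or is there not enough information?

undetermined

Following every chain through γ: above γ we get β, ν, μ, α, τ.
ε is not reached, and no chain runs the other way from ε to γ.
So the given relations leave the order of γ and ε undetermined.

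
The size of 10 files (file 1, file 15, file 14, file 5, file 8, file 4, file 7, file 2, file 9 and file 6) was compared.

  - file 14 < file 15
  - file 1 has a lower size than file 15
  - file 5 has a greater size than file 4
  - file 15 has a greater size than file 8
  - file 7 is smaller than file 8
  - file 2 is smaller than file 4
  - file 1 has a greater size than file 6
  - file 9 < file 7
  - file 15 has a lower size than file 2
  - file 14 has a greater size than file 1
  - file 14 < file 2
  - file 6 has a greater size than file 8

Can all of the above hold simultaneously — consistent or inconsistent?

consistent

The single ordering file 9 < file 7 < file 8 < file 6 < file 1 < file 14 < file 15 < file 2 < file 4 < file 5 satisfies every listed relation, so no contradiction arises.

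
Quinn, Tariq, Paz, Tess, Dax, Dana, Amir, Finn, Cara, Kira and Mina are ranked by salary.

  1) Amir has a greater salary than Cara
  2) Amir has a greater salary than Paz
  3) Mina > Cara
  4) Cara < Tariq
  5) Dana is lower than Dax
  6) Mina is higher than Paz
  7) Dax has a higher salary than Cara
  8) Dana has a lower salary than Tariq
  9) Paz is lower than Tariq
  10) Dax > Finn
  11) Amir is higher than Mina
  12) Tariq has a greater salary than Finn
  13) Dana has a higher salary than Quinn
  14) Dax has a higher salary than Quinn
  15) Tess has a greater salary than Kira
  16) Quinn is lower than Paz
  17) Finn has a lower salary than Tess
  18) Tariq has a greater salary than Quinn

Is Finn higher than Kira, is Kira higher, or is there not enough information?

Following every chain through Finn: above Finn we get Dax, Tariq, Tess.
Kira is not reached, and no chain runs the other way from Kira to Finn.
So the given relations leave the order of Finn and Kira undetermined.

undetermined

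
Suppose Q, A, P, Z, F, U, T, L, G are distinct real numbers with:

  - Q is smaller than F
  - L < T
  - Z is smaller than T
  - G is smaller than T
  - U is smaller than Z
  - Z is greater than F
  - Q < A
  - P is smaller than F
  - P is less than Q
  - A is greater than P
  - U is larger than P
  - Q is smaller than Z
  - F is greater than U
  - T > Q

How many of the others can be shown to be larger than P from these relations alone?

Directly above P: U, Q, F, A.
One step further: Z, T (6 so far).
No other element is forced above P by the given relations, so the count is 6.

6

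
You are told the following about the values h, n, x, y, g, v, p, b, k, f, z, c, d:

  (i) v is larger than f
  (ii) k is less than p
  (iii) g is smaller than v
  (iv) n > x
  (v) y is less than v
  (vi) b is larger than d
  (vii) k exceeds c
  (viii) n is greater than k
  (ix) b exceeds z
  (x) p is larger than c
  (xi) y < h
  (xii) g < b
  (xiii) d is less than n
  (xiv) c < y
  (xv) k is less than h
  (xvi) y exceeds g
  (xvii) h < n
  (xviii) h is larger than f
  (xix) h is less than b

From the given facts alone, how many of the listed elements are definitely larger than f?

4

Directly above f: h, v.
One step further: n, b (4 so far).
No other element is forced above f by the given relations, so the count is 4.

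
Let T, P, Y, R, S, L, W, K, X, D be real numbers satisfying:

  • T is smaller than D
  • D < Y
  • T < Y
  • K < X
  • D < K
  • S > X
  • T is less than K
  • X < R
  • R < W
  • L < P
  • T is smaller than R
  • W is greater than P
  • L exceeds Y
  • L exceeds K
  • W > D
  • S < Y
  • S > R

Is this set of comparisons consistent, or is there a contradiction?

The single ordering T < D < K < X < R < S < Y < L < P < W satisfies every listed relation, so no contradiction arises.

consistent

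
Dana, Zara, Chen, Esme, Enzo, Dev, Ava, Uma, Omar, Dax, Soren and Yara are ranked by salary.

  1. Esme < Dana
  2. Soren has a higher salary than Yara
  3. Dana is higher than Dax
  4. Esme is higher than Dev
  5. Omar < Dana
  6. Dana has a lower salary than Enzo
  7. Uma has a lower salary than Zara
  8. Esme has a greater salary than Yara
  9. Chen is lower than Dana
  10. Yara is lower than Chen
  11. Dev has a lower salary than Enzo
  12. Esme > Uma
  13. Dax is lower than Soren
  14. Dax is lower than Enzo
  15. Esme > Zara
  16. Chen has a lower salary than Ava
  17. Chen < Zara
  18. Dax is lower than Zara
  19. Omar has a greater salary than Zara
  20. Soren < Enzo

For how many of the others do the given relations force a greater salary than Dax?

6

The elements the relations force above Dax are Zara, Esme, Soren, Omar, Dana, Enzo — no chain reaches any other.
That is 6.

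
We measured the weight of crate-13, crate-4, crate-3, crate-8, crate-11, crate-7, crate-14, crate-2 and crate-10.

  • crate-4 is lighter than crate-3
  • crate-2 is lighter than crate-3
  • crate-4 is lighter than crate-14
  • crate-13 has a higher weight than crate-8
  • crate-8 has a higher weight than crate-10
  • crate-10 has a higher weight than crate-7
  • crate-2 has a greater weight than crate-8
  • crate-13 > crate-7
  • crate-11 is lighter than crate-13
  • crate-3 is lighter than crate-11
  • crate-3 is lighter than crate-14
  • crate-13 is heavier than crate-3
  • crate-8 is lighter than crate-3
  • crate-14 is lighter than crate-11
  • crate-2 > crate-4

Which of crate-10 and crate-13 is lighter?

crate-10

The relevant relations are crate-10 < crate-8; crate-8 < crate-2; crate-2 < crate-3; crate-3 < crate-14; crate-14 < crate-11; crate-11 < crate-13.
Chaining these gives crate-10 < crate-8 < crate-2 < crate-3 < crate-14 < crate-11 < crate-13.
So crate-10 < crate-13; crate-10 is the lighter of the two.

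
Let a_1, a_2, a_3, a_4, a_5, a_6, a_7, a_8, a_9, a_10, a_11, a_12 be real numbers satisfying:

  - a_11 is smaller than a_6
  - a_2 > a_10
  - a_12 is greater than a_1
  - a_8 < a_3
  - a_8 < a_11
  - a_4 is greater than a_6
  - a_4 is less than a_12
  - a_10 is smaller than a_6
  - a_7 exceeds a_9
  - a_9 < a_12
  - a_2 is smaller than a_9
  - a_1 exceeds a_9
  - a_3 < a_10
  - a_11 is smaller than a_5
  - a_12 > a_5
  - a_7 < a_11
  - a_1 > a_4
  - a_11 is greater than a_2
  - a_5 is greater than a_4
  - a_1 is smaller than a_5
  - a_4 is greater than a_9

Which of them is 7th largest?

a_7

Piecing the relations together gives one ordering: a_8 < a_3 < a_10 < a_2 < a_9 < a_7 < a_11 < a_6 < a_4 < a_1 < a_5 < a_12.
Counting 7 from the largest end gives a_7.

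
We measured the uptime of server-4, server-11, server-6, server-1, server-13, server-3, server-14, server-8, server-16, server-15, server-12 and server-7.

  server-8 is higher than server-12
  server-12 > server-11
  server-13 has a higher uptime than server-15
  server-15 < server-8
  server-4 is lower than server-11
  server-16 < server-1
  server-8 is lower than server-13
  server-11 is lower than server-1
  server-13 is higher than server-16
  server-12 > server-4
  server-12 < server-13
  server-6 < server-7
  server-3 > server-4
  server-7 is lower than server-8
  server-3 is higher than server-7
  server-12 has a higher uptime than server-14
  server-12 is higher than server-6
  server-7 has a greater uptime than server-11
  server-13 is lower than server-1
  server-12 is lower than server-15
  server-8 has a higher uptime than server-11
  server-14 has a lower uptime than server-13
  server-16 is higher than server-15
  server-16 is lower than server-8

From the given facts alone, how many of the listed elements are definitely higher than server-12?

Directly above server-12: server-15, server-8, server-13.
One step further: server-16, server-1 (5 so far).
No other element is forced above server-12 by the given relations, so the count is 5.

5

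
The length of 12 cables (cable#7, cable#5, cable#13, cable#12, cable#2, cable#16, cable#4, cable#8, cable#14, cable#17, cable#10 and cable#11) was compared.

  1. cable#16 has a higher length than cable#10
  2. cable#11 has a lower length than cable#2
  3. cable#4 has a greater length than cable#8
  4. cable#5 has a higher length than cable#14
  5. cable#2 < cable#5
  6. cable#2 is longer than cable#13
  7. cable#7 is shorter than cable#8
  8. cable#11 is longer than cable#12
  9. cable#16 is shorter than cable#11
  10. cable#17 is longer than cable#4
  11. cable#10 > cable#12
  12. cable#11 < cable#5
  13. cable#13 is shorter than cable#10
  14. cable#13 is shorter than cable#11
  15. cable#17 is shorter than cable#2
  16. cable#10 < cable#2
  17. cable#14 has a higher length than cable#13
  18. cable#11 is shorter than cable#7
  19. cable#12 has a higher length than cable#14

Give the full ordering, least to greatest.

Each adjacent pair is fixed by a given relation: cable#13 < cable#14; cable#14 < cable#12; cable#12 < cable#10; cable#10 < cable#16; cable#16 < cable#11; cable#11 < cable#7; cable#7 < cable#8; cable#8 < cable#4; cable#4 < cable#17; cable#17 < cable#2; cable#2 < cable#5. Chaining them end to end gives the full order.

cable#13 < cable#14 < cable#12 < cable#10 < cable#16 < cable#11 < cable#7 < cable#8 < cable#4 < cable#17 < cable#2 < cable#5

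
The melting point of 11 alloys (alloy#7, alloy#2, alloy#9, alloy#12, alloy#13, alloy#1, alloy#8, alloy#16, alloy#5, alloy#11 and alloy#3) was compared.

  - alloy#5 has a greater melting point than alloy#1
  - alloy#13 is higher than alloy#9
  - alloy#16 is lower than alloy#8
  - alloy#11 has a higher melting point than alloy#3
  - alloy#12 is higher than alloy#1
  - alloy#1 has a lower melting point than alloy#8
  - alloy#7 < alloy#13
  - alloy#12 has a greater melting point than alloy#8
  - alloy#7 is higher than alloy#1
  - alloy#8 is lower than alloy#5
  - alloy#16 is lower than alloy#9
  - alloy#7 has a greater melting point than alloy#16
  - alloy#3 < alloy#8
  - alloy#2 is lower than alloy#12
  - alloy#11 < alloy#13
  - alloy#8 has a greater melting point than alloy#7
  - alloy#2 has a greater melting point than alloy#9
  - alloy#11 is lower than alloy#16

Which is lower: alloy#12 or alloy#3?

alloy#3

alloy#3 < alloy#11 and alloy#11 < alloy#16 give alloy#3 < alloy#16.
With alloy#16 < alloy#9: alloy#3 < alloy#11 < alloy#16 < alloy#9.
With alloy#9 < alloy#2: alloy#3 < alloy#11 < alloy#16 < alloy#9 < alloy#2.
Then alloy#2 < alloy#12 extends the chain to alloy#12.
So alloy#3 < alloy#12; alloy#3 is the lower of the two.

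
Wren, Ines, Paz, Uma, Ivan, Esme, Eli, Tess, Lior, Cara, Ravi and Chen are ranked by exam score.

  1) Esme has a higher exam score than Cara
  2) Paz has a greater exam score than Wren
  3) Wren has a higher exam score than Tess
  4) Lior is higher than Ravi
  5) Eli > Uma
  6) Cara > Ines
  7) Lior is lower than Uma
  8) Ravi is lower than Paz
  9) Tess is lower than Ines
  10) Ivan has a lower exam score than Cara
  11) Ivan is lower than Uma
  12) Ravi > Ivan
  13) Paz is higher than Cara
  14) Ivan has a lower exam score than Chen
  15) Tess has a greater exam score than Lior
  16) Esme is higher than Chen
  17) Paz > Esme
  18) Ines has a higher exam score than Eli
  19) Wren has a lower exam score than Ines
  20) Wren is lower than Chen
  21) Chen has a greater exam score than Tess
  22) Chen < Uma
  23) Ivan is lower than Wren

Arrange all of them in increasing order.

Ivan < Ravi < Lior < Tess < Wren < Chen < Uma < Eli < Ines < Cara < Esme < Paz

Each adjacent pair is fixed by a given relation: Ivan < Ravi; Ravi < Lior; Lior < Tess; Tess < Wren; Wren < Chen; Chen < Uma; Uma < Eli; Eli < Ines; Ines < Cara; Cara < Esme; Esme < Paz. Chaining them end to end gives the full order.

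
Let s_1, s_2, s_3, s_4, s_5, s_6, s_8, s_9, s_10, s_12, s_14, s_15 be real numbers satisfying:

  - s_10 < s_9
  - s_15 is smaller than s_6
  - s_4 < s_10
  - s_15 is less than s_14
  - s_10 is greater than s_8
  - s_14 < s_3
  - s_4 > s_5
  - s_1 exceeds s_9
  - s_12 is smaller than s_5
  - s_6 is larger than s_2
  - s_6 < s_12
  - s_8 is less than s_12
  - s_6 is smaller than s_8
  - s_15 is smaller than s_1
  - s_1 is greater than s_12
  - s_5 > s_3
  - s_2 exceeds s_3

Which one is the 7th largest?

s_8

Piecing the relations together gives one ordering: s_15 < s_14 < s_3 < s_2 < s_6 < s_8 < s_12 < s_5 < s_4 < s_10 < s_9 < s_1.
Counting 7 from the largest end gives s_8.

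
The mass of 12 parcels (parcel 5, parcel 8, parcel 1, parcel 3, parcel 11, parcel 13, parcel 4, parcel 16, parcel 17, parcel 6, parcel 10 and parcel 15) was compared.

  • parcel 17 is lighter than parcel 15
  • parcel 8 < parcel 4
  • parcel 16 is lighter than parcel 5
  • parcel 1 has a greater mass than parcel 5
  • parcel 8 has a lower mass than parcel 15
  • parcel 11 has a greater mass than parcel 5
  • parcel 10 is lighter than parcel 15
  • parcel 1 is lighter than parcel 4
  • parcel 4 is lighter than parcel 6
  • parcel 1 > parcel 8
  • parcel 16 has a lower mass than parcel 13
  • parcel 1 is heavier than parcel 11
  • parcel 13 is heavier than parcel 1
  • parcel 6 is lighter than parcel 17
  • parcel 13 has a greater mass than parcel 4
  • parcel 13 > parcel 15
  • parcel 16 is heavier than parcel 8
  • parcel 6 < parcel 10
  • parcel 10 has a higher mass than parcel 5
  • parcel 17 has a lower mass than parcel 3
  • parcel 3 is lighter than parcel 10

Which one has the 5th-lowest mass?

The consecutive relations fix a unique order: parcel 8 < parcel 16 < parcel 5 < parcel 11 < parcel 1 < parcel 4 < parcel 6 < parcel 17 < parcel 3 < parcel 10 < parcel 15 < parcel 13.
Counting 5 from the smallest end gives parcel 1.

parcel 1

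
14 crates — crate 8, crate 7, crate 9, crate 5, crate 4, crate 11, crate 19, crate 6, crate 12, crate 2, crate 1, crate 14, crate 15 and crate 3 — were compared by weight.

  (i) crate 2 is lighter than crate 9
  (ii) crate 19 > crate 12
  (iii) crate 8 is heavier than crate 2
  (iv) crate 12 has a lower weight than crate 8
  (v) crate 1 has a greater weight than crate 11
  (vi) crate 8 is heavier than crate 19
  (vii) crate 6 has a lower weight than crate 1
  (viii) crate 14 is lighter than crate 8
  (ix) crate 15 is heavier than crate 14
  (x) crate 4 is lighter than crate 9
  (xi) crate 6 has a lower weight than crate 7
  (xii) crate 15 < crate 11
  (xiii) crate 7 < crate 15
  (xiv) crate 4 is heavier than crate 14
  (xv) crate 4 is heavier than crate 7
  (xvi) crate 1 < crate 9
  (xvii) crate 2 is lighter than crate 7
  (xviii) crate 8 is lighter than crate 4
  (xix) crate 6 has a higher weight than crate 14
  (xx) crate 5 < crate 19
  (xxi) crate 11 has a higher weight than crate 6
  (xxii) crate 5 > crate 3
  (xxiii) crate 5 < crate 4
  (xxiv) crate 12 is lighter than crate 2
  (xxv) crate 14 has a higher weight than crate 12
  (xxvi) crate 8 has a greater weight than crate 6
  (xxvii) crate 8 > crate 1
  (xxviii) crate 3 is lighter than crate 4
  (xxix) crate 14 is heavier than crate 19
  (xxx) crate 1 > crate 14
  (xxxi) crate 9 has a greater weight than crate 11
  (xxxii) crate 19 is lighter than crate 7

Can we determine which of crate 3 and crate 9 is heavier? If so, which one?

The relevant relations are crate 3 < crate 5; crate 5 < crate 19; crate 19 < crate 14; crate 14 < crate 6; crate 6 < crate 7; crate 7 < crate 15; crate 15 < crate 11; crate 11 < crate 1; crate 1 < crate 8; crate 8 < crate 4; crate 4 < crate 9.
Chaining these gives crate 3 < crate 5 < crate 19 < crate 14 < crate 6 < crate 7 < crate 15 < crate 11 < crate 1 < crate 8 < crate 4 < crate 9.
So crate 9 is heavier.

crate 9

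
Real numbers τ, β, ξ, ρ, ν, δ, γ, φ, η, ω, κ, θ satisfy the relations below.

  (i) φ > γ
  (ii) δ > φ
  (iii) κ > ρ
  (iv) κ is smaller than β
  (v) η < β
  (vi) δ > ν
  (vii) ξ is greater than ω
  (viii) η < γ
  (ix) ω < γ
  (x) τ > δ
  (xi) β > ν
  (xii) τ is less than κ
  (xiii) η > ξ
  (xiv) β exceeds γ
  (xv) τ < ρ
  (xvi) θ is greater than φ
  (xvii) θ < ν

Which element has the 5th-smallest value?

φ

Chaining the given pairs: ω < ξ < η < γ < φ < θ < ν < δ < τ < ρ < κ < β.
The 5th smallest is φ.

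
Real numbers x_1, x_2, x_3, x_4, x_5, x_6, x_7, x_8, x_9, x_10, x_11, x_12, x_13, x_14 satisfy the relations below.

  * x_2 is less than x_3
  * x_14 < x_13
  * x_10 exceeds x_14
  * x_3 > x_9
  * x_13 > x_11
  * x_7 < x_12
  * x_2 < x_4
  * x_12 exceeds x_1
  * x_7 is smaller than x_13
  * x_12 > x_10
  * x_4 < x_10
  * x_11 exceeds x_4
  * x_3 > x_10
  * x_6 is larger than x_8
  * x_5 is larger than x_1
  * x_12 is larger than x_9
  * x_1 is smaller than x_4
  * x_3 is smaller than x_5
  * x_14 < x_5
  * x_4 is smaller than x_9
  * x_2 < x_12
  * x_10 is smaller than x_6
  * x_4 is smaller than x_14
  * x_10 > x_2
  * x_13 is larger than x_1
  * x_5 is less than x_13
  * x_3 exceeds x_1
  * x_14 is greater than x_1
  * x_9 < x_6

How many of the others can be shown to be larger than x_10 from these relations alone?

5

From x_10 the given relations immediately reach x_3, x_12, x_6.
From those, x_5 — 4 in total.
From those, x_13 — 5 in total.
Nothing else is reachable above x_10; 5 in all.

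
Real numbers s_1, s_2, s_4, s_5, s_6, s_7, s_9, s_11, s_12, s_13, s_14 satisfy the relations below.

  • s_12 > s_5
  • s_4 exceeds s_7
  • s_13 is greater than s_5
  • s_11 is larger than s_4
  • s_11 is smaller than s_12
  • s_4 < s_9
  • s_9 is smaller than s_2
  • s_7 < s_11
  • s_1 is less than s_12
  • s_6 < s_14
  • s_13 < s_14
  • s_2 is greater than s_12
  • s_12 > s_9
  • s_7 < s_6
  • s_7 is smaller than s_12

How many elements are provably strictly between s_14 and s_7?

1

The relations place s_7 below s_14. An element lies strictly between them when it is forced above s_7 and also forced below s_14.
Above s_7: {s_4, s_9, s_6, s_11, s_12, s_2}. Below s_14: {s_6, s_5, s_13}.
Intersection: {s_6} — 1.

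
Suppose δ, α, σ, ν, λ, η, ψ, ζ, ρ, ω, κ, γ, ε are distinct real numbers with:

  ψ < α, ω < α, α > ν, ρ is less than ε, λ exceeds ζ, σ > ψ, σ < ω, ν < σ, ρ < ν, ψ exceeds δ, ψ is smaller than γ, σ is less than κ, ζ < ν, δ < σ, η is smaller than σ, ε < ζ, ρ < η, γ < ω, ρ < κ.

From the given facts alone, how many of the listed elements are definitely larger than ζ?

The elements the relations force above ζ are ν, σ, ω, κ, α, λ — no chain reaches any other.
That is 6.

6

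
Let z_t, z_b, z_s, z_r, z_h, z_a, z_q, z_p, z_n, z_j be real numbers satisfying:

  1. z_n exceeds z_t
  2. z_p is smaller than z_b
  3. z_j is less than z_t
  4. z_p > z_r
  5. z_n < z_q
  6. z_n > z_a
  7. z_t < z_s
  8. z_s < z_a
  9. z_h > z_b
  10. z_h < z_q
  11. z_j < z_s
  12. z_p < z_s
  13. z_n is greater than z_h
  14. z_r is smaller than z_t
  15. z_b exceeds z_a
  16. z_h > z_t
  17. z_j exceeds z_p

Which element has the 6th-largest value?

z_s

Piecing the relations together gives one ordering: z_r < z_p < z_j < z_t < z_s < z_a < z_b < z_h < z_n < z_q.
Counting 6 from the largest end gives z_s.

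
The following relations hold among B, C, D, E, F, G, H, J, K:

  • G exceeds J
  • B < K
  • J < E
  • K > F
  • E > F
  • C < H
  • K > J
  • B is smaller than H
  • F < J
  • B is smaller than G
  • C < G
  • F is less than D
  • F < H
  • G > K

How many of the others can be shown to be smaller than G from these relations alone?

From G the given relations immediately reach C, B, J, K.
From those, F — 5 in total.
No other element is forced below G by the given relations, so the count is 5.

5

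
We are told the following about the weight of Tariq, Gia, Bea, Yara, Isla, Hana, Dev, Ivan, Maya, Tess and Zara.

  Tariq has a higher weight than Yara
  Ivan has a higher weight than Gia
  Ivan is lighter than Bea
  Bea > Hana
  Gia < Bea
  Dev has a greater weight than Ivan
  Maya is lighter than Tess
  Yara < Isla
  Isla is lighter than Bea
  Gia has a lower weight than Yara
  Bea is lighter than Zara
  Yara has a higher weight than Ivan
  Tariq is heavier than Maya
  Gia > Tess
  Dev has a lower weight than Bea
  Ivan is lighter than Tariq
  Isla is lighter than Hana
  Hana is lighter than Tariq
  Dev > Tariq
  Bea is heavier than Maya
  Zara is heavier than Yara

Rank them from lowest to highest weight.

Maya < Tess < Gia < Ivan < Yara < Isla < Hana < Tariq < Dev < Bea < Zara

The consecutive links are each given: Maya < Tess; Tess < Gia; Gia < Ivan; Ivan < Yara; Yara < Isla; Isla < Hana; Hana < Tariq; Tariq < Dev; Dev < Bea; Bea < Zara.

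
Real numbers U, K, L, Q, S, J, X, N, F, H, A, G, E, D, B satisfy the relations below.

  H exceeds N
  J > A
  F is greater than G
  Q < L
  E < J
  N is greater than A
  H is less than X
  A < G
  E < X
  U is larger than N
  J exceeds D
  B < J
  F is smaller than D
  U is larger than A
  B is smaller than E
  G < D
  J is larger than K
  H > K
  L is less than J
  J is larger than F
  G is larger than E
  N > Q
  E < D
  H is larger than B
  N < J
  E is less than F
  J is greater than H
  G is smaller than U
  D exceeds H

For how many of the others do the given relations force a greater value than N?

From N the given relations immediately reach H, U, J.
From those, X, D — 5 in total.
No other element is forced above N by the given relations, so the count is 5.

5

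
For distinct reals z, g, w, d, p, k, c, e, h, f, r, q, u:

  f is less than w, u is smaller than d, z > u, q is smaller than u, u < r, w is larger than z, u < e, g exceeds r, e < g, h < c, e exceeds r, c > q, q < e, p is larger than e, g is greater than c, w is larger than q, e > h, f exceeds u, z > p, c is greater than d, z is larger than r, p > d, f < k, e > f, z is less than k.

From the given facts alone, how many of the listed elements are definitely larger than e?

The elements the relations force above e are p, z, g, w, k — no chain reaches any other.
That is 5.

5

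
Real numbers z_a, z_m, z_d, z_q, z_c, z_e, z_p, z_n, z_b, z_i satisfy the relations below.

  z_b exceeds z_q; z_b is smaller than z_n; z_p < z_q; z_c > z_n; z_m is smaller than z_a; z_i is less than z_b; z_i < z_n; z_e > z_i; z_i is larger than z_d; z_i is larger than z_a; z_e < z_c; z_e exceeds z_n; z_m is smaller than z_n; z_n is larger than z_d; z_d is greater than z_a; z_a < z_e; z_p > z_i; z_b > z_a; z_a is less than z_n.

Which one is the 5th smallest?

Piecing the relations together gives one ordering: z_m < z_a < z_d < z_i < z_p < z_q < z_b < z_n < z_e < z_c.
The 5th smallest is z_p.

z_p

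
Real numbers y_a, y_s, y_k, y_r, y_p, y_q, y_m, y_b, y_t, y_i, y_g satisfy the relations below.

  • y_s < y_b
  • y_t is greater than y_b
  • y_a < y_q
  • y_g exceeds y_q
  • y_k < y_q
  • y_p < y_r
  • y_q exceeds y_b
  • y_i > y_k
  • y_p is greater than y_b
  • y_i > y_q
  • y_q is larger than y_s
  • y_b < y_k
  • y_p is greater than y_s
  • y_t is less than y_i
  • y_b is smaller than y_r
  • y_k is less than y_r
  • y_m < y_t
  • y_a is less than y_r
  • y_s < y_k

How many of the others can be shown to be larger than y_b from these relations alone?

Directly above y_b: y_k, y_q, y_p, y_t, y_r.
One step further: y_i, y_g (7 so far).
No other element is forced above y_b by the given relations, so the count is 7.

7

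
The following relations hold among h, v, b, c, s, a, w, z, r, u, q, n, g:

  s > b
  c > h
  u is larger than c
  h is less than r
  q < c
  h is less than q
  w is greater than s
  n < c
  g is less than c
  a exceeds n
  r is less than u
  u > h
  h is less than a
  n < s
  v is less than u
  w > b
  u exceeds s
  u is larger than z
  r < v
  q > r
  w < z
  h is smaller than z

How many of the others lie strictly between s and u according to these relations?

Chaining upward from s reaches: w, z.
Chaining downward from u reaches: b, h, r, n, q, v, g, w, c, z.
Strictly between s and u are those in both lists: w, z — 2 elements.

2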